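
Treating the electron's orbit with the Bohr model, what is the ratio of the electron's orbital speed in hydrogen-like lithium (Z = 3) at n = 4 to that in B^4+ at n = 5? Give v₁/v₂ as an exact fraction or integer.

3/4

v ∝ Z^1 · n^-1
v₁/v₂ = (3/5)^1 · (4/5)^-1 = 3/4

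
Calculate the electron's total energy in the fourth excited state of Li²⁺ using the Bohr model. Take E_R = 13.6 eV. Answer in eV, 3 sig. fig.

-4.90 eV

E_n = −E_R·Z²/n² = −13.6 × 3²/5² = -4.90 eV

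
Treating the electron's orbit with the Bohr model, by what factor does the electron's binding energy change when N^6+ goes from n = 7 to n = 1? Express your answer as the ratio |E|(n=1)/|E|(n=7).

49

|E| ∝ Z^2 · n^-2; with Z fixed, |E| ∝ n^-2.
|E|(n=1)/|E|(n=7) = (1/7)^-2 = 49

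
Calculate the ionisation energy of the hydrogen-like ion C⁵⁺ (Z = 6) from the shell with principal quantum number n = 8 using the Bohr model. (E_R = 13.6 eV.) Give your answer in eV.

7.65 eV

E_n = −E_R·Z²/n² = −13.6 × 6²/8² eV = -7.65 eV
Ionisation energy = −E_n = 7.65 eV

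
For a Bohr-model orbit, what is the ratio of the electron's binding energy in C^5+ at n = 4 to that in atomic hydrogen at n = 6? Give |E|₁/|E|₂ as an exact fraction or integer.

81

|E| ∝ Z^2 · n^-2
|E|₁/|E|₂ = (6/1)^2 · (4/6)^-2 = 81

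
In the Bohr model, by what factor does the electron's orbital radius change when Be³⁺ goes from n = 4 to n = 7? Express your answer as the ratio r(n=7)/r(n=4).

49/16

r ∝ Z^-1 · n^2; with Z fixed, r ∝ n^2.
r(n=7)/r(n=4) = (7/4)^2 = 49/16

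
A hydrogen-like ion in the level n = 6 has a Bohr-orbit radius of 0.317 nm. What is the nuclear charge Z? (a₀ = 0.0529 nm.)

6

r_n = n²a₀/Z ⇒ Z = n²a₀/r = 6² × 0.0529 / 0.317 ≈ 6.01
Z = 6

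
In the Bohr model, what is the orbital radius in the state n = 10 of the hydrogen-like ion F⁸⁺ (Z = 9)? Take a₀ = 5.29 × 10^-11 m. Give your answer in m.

r_n = n²a₀/Z = 10² × 5.29 × 10^-11 / 9
    = 100 × 5.29 × 10^-11 / 9 = 5.88 × 10^-10 m

5.88 × 10^-10 m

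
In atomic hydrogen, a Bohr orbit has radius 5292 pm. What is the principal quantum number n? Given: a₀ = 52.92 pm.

r_n = n²a₀/Z ⇒ n² = rZ/a₀ = 5292 × 1 / 52.92 ≈ 100.00
n = 10

10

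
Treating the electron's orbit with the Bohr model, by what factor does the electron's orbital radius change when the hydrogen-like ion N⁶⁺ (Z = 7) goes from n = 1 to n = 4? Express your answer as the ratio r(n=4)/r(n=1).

r ∝ Z^-1 · n^2; with Z fixed, r ∝ n^2.
r(n=4)/r(n=1) = (4/1)^2 = 16

16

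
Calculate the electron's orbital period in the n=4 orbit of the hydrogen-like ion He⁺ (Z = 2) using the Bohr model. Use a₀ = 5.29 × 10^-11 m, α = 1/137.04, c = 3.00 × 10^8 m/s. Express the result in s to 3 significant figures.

2.43 × 10^-15 s

r = n²a₀/Z = 4²·5.29 × 10^-11/2 = 4.23 × 10^-10 m
v = Zαc/n = 2·0.00730·3.00 × 10^8/4 = 1.09 × 10^6 m/s
T = 2πr/v = 2.43 × 10^-15 s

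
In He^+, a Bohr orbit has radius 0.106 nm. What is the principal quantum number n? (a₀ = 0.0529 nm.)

2

r_n = n²a₀/Z ⇒ n² = rZ/a₀ = 0.106 × 2 / 0.0529 ≈ 4.01
n = 2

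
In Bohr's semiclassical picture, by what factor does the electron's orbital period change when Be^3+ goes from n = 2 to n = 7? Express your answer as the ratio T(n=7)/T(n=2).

343/8

T ∝ Z^-2 · n^3; with Z fixed, T ∝ n^3.
T(n=7)/T(n=2) = (7/2)^3 = 343/8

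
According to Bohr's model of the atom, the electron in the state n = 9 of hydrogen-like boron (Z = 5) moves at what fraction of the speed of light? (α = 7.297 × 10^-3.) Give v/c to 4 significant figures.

v_n = Zαc/n, so v/c = Zα/n = 5 × 0.007297 / 9 = 0.004054

0.004054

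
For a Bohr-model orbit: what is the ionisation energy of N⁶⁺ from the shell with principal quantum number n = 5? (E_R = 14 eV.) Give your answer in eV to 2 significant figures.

E_n = −E_R·Z²/n² = −14 × 7²/5² eV = -27 eV
Ionisation energy = −E_n = 27 eV

27 eV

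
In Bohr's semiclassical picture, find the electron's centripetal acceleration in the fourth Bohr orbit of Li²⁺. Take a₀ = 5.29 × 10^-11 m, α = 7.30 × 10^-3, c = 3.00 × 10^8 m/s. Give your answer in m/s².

9.56 × 10^21 m/s²

r = n²a₀/Z = 2.82 × 10^-10 m, v = Zαc/n = 1.64 × 10^6 m/s
a = v²/r = (1.64 × 10^6)² / 2.82 × 10^-10 = 9.56 × 10^21 m/s²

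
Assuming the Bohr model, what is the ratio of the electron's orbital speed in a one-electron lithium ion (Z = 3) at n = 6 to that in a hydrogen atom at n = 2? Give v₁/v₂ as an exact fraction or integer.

1

v ∝ Z^1 · n^-1
v₁/v₂ = (3/1)^1 · (6/2)^-1 = 1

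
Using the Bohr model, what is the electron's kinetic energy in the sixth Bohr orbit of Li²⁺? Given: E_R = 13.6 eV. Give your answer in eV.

3.40 eV

For a Coulomb orbit the virial theorem gives K = −E_n.
E_n = −E_R·Z²/n², so K = E_R·Z²/n² = 13.6 × 3²/6² = 3.40 eV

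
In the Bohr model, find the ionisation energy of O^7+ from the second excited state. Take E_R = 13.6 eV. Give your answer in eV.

E_n = −E_R·Z²/n² = −13.6 × 8²/3² eV = -96.7 eV
Ionisation energy = −E_n = 96.7 eV

96.7 eV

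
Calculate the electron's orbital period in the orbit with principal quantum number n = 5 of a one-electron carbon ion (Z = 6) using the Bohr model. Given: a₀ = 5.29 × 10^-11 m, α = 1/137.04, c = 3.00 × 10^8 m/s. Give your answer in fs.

0.527 fs

r = n²a₀/Z = 5²·5.29 × 10^-11/6 = 2.20 × 10^-10 m
v = Zαc/n = 6·0.00730·3.00 × 10^8/5 = 2.63 × 10^6 m/s
T = 2πr/v = 5.27 × 10^-16 s = 0.527 fs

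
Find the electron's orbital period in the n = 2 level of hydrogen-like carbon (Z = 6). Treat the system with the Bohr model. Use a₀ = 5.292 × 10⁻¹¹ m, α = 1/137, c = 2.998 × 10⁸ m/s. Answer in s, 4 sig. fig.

3.377 × 10⁻¹⁷ s

r = n²a₀/Z = 2²·5.292 × 10⁻¹¹/6 = 3.528 × 10⁻¹¹ m
v = Zαc/n = 6·0.007299·2.998 × 10⁸/2 = 6.565 × 10⁶ m/s
T = 2πr/v = 3.377 × 10⁻¹⁷ s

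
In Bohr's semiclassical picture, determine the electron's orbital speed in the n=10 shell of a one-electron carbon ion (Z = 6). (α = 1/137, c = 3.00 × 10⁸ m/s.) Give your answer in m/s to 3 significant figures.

1.31 × 10⁶ m/s

v_n = Zαc/n = 6 × 0.00730 × 3.00 × 10⁸ / 10
    = 1.31 × 10⁶ m/s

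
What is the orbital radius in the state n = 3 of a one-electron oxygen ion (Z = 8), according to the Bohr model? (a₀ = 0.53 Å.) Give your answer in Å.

r_n = n²a₀/Z = 3² × 0.53 / 8
    = 9 × 0.53 / 8 = 0.60 Å

0.60 Å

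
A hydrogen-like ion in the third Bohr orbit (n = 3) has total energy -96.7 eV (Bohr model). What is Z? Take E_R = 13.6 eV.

E_n = −E_R Z²/n² ⇒ Z² = −E_n n²/E_R = 96.7 × 3² / 13.6 ≈ 63.99
Z = 8

8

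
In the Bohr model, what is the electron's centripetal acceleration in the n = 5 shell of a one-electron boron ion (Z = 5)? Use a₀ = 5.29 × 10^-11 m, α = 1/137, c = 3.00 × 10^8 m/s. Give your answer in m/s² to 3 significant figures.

r = n²a₀/Z = 2.64 × 10^-10 m, v = Zαc/n = 2.19 × 10^6 m/s
a = v²/r = (2.19 × 10^6)² / 2.64 × 10^-10 = 1.81 × 10^22 m/s²

1.81 × 10^22 m/s²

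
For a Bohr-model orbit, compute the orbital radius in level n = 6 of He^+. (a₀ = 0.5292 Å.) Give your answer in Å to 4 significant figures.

9.526 Å

r_n = n²a₀/Z = 6² × 0.5292 / 2
    = 36 × 0.5292 / 2 = 9.526 Å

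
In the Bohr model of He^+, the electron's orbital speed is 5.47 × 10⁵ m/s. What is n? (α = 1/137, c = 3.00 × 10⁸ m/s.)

v_n = Zαc/n ⇒ n = Zαc/v = 2 × 0.00730 × 3.00 × 10⁸ / 5.47 × 10⁵ ≈ 8.01
n = 8

8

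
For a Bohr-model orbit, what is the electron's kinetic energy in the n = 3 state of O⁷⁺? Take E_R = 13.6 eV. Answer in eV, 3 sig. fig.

96.7 eV

For a Coulomb orbit the virial theorem gives K = −E_n.
E_n = −E_R·Z²/n², so K = E_R·Z²/n² = 13.6 × 8²/3² = 96.7 eV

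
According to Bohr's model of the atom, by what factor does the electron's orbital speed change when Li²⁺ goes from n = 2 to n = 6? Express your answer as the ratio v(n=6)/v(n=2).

1/3

v ∝ Z^1 · n^-1; with Z fixed, v ∝ n^-1.
v(n=6)/v(n=2) = (6/2)^-1 = 1/3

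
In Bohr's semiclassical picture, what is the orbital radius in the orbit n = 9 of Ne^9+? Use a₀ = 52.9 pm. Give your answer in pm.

r_n = n²a₀/Z = 9² × 52.9 / 10
    = 81 × 52.9 / 10 = 428 pm

428 pm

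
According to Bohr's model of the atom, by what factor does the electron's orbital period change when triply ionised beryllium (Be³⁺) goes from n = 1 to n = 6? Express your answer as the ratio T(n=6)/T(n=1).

T ∝ Z^-2 · n^3; with Z fixed, T ∝ n^3.
T(n=6)/T(n=1) = (6/1)^3 = 216

216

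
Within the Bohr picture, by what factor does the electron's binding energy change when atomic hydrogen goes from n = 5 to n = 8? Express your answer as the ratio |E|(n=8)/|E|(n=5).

25/64

|E| ∝ Z^2 · n^-2; with Z fixed, |E| ∝ n^-2.
|E|(n=8)/|E|(n=5) = (8/5)^-2 = 25/64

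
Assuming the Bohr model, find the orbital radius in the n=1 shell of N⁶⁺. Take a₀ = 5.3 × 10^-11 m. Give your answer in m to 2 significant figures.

7.6 × 10^-12 m

r_n = n²a₀/Z = 1² × 5.3 × 10^-11 / 7
    = 1 × 5.3 × 10^-11 / 7 = 7.6 × 10^-12 m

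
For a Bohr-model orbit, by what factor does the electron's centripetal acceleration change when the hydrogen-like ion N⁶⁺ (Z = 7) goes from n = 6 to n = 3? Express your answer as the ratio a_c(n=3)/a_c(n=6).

16

a_c ∝ Z^3 · n^-4; with Z fixed, a_c ∝ n^-4.
a_c(n=3)/a_c(n=6) = (3/6)^-4 = 16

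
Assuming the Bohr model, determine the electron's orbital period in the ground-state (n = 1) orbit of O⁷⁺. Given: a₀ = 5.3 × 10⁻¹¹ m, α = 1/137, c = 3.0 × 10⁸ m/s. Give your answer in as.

2.4 as

r = n²a₀/Z = 1²·5.3 × 10⁻¹¹/8 = 6.6 × 10⁻¹² m
v = Zαc/n = 8·0.0073·3.0 × 10⁸/1 = 1.8 × 10⁷ m/s
T = 2πr/v = 2.4 × 10⁻¹⁸ s = 2.4 as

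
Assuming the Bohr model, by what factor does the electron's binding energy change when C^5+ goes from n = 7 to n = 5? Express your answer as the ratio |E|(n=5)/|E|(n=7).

49/25

|E| ∝ Z^2 · n^-2; with Z fixed, |E| ∝ n^-2.
|E|(n=5)/|E|(n=7) = (5/7)^-2 = 49/25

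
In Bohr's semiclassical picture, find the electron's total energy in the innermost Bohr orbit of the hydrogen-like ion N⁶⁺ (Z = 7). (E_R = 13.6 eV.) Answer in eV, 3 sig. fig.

-666 eV

E_n = −E_R·Z²/n² = −13.6 × 7²/1² = -666 eV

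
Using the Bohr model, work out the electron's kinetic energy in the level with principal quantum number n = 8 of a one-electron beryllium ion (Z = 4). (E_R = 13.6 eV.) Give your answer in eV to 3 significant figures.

For a Coulomb orbit the virial theorem gives K = −E_n.
E_n = −E_R·Z²/n², so K = E_R·Z²/n² = 13.6 × 4²/8² = 3.40 eV

3.40 eV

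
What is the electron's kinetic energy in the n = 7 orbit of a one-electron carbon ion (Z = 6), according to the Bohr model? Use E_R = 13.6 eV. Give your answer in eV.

9.99 eV

For a Coulomb orbit the virial theorem gives K = −E_n.
E_n = −E_R·Z²/n², so K = E_R·Z²/n² = 13.6 × 6²/7² = 9.99 eV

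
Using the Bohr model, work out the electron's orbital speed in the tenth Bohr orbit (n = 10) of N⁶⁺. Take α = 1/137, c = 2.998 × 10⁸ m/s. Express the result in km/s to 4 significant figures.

v_n = Zαc/n = 7 × 0.007299 × 2.998 × 10⁸ / 10
    = 1532 km/s

1532 km/s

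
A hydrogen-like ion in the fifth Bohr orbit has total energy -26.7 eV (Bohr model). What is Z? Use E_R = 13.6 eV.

E_n = −E_R Z²/n² ⇒ Z² = −E_n n²/E_R = 26.7 × 5² / 13.6 ≈ 49.08
Z = 7

7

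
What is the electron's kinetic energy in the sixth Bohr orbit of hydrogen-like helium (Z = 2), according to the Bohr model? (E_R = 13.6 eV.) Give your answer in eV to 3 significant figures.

1.51 eV

For a Coulomb orbit the virial theorem gives K = −E_n.
E_n = −E_R·Z²/n², so K = E_R·Z²/n² = 13.6 × 2²/6² = 1.51 eV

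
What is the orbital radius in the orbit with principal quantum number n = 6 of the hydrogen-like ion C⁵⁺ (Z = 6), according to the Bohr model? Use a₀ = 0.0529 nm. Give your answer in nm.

0.317 nm

r_n = n²a₀/Z = 6² × 0.0529 / 6
    = 36 × 0.0529 / 6 = 0.317 nm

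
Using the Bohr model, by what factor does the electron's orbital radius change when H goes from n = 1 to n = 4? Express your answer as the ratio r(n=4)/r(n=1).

16

r ∝ Z^-1 · n^2; with Z fixed, r ∝ n^2.
r(n=4)/r(n=1) = (4/1)^2 = 16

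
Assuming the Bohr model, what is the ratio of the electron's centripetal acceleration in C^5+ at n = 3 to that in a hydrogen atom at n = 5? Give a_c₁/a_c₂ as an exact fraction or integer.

a_c ∝ Z^3 · n^-4
a_c₁/a_c₂ = (6/1)^3 · (3/5)^-4 = 5000/3

5000/3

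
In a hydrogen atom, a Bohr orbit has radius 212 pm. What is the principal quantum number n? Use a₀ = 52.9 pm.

r_n = n²a₀/Z ⇒ n² = rZ/a₀ = 212 × 1 / 52.9 ≈ 4.01
n = 2

2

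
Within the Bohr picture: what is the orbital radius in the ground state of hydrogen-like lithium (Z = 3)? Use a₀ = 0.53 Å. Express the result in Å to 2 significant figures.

0.18 Å

r_n = n²a₀/Z = 1² × 0.53 / 3
    = 1 × 0.53 / 3 = 0.18 Å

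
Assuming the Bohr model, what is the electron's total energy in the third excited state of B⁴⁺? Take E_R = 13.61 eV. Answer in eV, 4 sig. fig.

E_n = −E_R·Z²/n² = −13.61 × 5²/4² = -21.27 eV

-21.27 eV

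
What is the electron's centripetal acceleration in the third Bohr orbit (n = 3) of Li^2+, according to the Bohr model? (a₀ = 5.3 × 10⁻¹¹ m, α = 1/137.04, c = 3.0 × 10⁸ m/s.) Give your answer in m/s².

r = n²a₀/Z = 1.6 × 10⁻¹⁰ m, v = Zαc/n = 2.2 × 10⁶ m/s
a = v²/r = (2.2 × 10⁶)² / 1.6 × 10⁻¹⁰ = 3.0 × 10²² m/s²

3.0 × 10²² m/s²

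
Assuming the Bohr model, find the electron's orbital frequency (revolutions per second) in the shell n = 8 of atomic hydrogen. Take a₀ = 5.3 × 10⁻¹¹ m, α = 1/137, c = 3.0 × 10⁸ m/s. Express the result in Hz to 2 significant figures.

1.3 × 10¹³ Hz

r = n²a₀/Z = 3.4 × 10⁻⁹ m, v = Zαc/n = 2.7 × 10⁵ m/s
f = v/(2πr) = 1.3 × 10¹³ Hz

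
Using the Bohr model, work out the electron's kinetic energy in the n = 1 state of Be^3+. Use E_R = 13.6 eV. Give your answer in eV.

For a Coulomb orbit the virial theorem gives K = −E_n.
E_n = −E_R·Z²/n², so K = E_R·Z²/n² = 13.6 × 4²/1² = 218 eV

218 eV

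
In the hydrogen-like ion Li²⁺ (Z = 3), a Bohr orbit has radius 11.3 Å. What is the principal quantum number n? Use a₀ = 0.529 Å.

r_n = n²a₀/Z ⇒ n² = rZ/a₀ = 11.3 × 3 / 0.529 ≈ 64.08
n = 8

8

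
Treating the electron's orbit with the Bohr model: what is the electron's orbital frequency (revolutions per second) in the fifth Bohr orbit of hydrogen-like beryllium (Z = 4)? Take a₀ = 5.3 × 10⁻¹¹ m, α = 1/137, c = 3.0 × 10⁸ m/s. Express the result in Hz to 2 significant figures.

r = n²a₀/Z = 3.3 × 10⁻¹⁰ m, v = Zαc/n = 1.8 × 10⁶ m/s
f = v/(2πr) = 8.4 × 10¹⁴ Hz

8.4 × 10¹⁴ Hz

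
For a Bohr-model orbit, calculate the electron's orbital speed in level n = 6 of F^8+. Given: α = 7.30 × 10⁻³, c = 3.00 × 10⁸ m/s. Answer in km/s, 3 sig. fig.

3280 km/s

v_n = Zαc/n = 9 × 0.00730 × 3.00 × 10⁸ / 6
    = 3280 km/s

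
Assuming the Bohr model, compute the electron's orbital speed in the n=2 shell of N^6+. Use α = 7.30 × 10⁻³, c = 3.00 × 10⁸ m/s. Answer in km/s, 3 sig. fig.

7660 km/s

v_n = Zαc/n = 7 × 0.00730 × 3.00 × 10⁸ / 2
    = 7660 km/s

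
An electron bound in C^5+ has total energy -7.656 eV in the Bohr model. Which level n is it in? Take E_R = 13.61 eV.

E_n = −E_R Z²/n² ⇒ n² = E_R Z²/(−E_n) = 13.61 × 6² / 7.656 ≈ 64.00
n = 8

8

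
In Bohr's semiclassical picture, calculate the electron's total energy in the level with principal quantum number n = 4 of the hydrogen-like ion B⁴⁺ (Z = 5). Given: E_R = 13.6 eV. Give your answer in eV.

-21.2 eV

E_n = −E_R·Z²/n² = −13.6 × 5²/4² = -21.2 eV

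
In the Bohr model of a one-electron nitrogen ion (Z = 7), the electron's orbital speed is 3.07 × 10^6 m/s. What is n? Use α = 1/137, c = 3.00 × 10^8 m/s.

5

v_n = Zαc/n ⇒ n = Zαc/v = 7 × 0.00730 × 3.00 × 10^8 / 3.07 × 10^6 ≈ 4.99
n = 5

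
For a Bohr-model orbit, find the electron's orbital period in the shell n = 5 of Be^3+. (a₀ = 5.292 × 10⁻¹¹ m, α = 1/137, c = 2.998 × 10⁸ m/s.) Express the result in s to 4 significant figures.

1.187 × 10⁻¹⁵ s

r = n²a₀/Z = 5²·5.292 × 10⁻¹¹/4 = 3.308 × 10⁻¹⁰ m
v = Zαc/n = 4·0.007299·2.998 × 10⁸/5 = 1.751 × 10⁶ m/s
T = 2πr/v = 1.187 × 10⁻¹⁵ s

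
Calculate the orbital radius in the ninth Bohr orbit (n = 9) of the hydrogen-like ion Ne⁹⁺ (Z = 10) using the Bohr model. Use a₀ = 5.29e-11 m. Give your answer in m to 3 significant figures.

r_n = n²a₀/Z = 9² × 5.29e-11 / 10
    = 81 × 5.29e-11 / 10 = 4.28e-10 m

4.28e-10 m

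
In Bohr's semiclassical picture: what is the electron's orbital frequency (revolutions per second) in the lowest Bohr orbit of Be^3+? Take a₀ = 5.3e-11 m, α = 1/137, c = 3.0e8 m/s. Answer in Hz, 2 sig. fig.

1.1e17 Hz

r = n²a₀/Z = 1.3e-11 m, v = Zαc/n = 8.8e6 m/s
f = v/(2πr) = 1.1e17 Hz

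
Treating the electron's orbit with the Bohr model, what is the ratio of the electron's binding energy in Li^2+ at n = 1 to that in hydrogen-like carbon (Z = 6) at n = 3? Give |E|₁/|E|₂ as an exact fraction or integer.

9/4

|E| ∝ Z^2 · n^-2
|E|₁/|E|₂ = (3/6)^2 · (1/3)^-2 = 9/4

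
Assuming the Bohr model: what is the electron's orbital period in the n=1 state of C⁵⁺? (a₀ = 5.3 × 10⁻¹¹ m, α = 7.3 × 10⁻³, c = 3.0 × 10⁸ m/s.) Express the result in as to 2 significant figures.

r = n²a₀/Z = 1²·5.3 × 10⁻¹¹/6 = 8.8 × 10⁻¹² m
v = Zαc/n = 6·0.0073·3.0 × 10⁸/1 = 1.3 × 10⁷ m/s
T = 2πr/v = 4.2 × 10⁻¹⁸ s = 4.2 as

4.2 as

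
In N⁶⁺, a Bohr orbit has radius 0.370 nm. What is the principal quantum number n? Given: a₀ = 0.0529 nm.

7

r_n = n²a₀/Z ⇒ n² = rZ/a₀ = 0.370 × 7 / 0.0529 ≈ 48.96
n = 7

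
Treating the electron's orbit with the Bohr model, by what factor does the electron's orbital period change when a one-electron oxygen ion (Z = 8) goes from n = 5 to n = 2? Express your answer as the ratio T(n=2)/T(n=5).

T ∝ Z^-2 · n^3; with Z fixed, T ∝ n^3.
T(n=2)/T(n=5) = (2/5)^3 = 8/125

8/125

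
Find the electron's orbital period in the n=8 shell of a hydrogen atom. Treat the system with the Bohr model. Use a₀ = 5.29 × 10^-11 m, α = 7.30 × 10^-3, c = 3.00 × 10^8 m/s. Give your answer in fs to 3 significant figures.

r = n²a₀/Z = 8²·5.29 × 10^-11/1 = 3.39 × 10^-9 m
v = Zαc/n = 1·0.00730·3.00 × 10^8/8 = 2.74 × 10^5 m/s
T = 2πr/v = 7.77 × 10^-14 s = 77.7 fs

77.7 fs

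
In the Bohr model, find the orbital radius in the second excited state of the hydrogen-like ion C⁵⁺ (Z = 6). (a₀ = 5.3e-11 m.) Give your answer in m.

r_n = n²a₀/Z = 3² × 5.3e-11 / 6
    = 9 × 5.3e-11 / 6 = 8.0e-11 m

8.0e-11 m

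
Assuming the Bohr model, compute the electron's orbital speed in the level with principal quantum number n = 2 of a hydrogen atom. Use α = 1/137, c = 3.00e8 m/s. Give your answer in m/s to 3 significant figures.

v_n = Zαc/n = 1 × 0.00730 × 3.00e8 / 2
    = 1.09e6 m/s

1.09e6 m/s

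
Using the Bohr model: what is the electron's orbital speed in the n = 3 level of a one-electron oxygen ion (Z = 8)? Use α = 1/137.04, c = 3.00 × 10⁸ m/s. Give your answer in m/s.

5.84 × 10⁶ m/s

v_n = Zαc/n = 8 × 0.00730 × 3.00 × 10⁸ / 3
    = 5.84 × 10⁶ m/s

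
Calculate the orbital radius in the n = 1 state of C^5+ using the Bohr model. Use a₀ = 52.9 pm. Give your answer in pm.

8.82 pm

r_n = n²a₀/Z = 1² × 52.9 / 6
    = 1 × 52.9 / 6 = 8.82 pm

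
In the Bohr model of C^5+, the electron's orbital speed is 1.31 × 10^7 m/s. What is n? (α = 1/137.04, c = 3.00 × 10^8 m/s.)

1

v_n = Zαc/n ⇒ n = Zαc/v = 6 × 0.00730 × 3.00 × 10^8 / 1.31 × 10^7 ≈ 1.00
n = 1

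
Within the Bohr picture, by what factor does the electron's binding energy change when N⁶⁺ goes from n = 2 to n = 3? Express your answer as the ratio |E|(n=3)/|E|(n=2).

4/9

|E| ∝ Z^2 · n^-2; with Z fixed, |E| ∝ n^-2.
|E|(n=3)/|E|(n=2) = (3/2)^-2 = 4/9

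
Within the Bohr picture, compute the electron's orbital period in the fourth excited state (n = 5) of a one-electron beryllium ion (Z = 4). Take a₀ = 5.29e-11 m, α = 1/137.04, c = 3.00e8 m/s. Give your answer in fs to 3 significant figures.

r = n²a₀/Z = 5²·5.29e-11/4 = 3.31e-10 m
v = Zαc/n = 4·0.00730·3.00e8/5 = 1.75e6 m/s
T = 2πr/v = 1.19e-15 s = 1.19 fs

1.19 fs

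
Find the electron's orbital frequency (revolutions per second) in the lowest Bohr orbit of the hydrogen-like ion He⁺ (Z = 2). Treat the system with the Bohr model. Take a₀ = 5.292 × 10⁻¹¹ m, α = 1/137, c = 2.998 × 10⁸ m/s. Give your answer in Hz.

r = n²a₀/Z = 2.646 × 10⁻¹¹ m, v = Zαc/n = 4.377 × 10⁶ m/s
f = v/(2πr) = 2.633 × 10¹⁶ Hz

2.633 × 10¹⁶ Hz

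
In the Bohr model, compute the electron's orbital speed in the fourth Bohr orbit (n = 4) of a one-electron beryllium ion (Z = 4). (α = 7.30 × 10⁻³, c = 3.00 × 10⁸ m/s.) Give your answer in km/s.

2190 km/s

v_n = Zαc/n = 4 × 0.00730 × 3.00 × 10⁸ / 4
    = 2190 km/s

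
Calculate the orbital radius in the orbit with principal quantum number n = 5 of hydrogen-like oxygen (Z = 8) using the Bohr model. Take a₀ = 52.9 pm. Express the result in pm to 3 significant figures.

r_n = n²a₀/Z = 5² × 52.9 / 8
    = 25 × 52.9 / 8 = 165 pm

165 pm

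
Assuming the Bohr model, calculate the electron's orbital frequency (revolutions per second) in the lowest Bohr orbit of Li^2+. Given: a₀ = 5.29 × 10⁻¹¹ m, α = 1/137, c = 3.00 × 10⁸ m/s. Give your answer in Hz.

r = n²a₀/Z = 1.76 × 10⁻¹¹ m, v = Zαc/n = 6.57 × 10⁶ m/s
f = v/(2πr) = 5.93 × 10¹⁶ Hz

5.93 × 10¹⁶ Hz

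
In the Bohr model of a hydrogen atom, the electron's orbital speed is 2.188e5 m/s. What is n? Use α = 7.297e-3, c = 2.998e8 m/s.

10

v_n = Zαc/n ⇒ n = Zαc/v = 1 × 0.007297 × 2.998e8 / 2.188e5 ≈ 10.00
n = 10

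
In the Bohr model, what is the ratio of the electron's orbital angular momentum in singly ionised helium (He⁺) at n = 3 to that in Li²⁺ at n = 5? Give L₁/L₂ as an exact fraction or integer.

L = nℏ is independent of Z.
L₁/L₂ = n₁/n₂ = 3/5 = 3/5

3/5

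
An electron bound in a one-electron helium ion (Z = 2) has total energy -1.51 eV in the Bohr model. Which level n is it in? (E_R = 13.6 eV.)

6

E_n = −E_R Z²/n² ⇒ n² = E_R Z²/(−E_n) = 13.6 × 2² / 1.51 ≈ 36.03
n = 6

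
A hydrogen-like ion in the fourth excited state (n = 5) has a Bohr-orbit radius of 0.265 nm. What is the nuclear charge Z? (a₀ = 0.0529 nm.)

r_n = n²a₀/Z ⇒ Z = n²a₀/r = 5² × 0.0529 / 0.265 ≈ 4.99
Z = 5

5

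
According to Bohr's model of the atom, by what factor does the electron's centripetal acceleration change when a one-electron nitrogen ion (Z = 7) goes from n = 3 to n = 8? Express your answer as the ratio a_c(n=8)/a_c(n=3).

a_c ∝ Z^3 · n^-4; with Z fixed, a_c ∝ n^-4.
a_c(n=8)/a_c(n=3) = (8/3)^-4 = 81/4096

81/4096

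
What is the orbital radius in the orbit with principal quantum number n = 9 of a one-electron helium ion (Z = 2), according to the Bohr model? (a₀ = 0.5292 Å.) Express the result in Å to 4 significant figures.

21.43 Å

r_n = n²a₀/Z = 9² × 0.5292 / 2
    = 81 × 0.5292 / 2 = 21.43 Å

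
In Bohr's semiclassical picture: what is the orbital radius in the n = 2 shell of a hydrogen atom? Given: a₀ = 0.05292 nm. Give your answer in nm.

0.2117 nm

r_n = n²a₀/Z = 2² × 0.05292 / 1
    = 4 × 0.05292 / 1 = 0.2117 nm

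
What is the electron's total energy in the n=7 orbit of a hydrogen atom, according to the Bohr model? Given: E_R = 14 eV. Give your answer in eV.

E_n = −E_R·Z²/n² = −14 × 1²/7² = -0.29 eV

-0.29 eV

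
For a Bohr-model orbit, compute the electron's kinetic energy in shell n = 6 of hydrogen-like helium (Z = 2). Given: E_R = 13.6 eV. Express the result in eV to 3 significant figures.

1.51 eV

For a Coulomb orbit the virial theorem gives K = −E_n.
E_n = −E_R·Z²/n², so K = E_R·Z²/n² = 13.6 × 2²/6² = 1.51 eV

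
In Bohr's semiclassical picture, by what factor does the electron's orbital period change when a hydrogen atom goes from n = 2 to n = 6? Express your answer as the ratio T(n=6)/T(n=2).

27

T ∝ Z^-2 · n^3; with Z fixed, T ∝ n^3.
T(n=6)/T(n=2) = (6/2)^3 = 27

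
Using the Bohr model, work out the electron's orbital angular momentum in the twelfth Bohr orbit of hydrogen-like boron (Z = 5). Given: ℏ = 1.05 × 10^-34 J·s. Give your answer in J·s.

1.26 × 10^-33 J·s

L_n = nℏ = 12 × 1.05 × 10^-34 = 1.26 × 10^-33 J·s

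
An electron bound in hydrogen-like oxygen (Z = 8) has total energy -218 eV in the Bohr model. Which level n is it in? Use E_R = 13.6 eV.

E_n = −E_R Z²/n² ⇒ n² = E_R Z²/(−E_n) = 13.6 × 8² / 218 ≈ 3.99
n = 2

2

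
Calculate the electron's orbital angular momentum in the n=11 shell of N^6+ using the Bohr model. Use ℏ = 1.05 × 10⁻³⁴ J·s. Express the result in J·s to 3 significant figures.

1.16 × 10⁻³³ J·s

L_n = nℏ = 11 × 1.05 × 10⁻³⁴ = 1.16 × 10⁻³³ J·s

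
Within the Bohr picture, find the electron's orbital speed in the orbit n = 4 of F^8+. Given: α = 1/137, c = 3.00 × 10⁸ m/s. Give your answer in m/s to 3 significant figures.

4.93 × 10⁶ m/s

v_n = Zαc/n = 9 × 0.00730 × 3.00 × 10⁸ / 4
    = 4.93 × 10⁶ m/s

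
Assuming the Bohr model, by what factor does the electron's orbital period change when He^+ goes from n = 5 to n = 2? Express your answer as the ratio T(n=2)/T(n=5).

T ∝ Z^-2 · n^3; with Z fixed, T ∝ n^3.
T(n=2)/T(n=5) = (2/5)^3 = 8/125

8/125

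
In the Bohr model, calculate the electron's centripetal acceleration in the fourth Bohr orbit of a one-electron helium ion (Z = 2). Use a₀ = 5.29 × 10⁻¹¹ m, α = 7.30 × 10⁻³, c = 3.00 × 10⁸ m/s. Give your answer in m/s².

2.83 × 10²¹ m/s²

r = n²a₀/Z = 4.23 × 10⁻¹⁰ m, v = Zαc/n = 1.09 × 10⁶ m/s
a = v²/r = (1.09 × 10⁶)² / 4.23 × 10⁻¹⁰ = 2.83 × 10²¹ m/s²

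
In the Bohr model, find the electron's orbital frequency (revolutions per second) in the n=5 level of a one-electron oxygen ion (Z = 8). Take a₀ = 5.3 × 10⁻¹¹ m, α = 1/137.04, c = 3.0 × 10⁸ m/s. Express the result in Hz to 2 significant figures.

r = n²a₀/Z = 1.7 × 10⁻¹⁰ m, v = Zαc/n = 3.5 × 10⁶ m/s
f = v/(2πr) = 3.4 × 10¹⁵ Hz

3.4 × 10¹⁵ Hz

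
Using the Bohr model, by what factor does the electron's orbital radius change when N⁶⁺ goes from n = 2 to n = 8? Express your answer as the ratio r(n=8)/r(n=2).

r ∝ Z^-1 · n^2; with Z fixed, r ∝ n^2.
r(n=8)/r(n=2) = (8/2)^2 = 16

16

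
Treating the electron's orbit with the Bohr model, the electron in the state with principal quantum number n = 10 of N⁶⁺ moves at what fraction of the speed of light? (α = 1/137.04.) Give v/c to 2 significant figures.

0.0051

v_n = Zαc/n, so v/c = Zα/n = 7 × 0.0073 / 10 = 0.0051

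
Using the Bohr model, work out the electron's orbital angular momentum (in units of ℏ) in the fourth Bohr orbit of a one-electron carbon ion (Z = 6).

L_n = nℏ, so L/ℏ = n = 4.

4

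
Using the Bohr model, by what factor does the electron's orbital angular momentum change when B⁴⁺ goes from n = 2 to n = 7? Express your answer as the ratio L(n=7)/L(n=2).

7/2

L = nℏ depends only on n, so L ∝ n.
L(n=7)/L(n=2) = (7/2)^1 = 7/2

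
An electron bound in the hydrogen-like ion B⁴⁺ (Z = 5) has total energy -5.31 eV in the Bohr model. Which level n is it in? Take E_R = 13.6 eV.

E_n = −E_R Z²/n² ⇒ n² = E_R Z²/(−E_n) = 13.6 × 5² / 5.31 ≈ 64.03
n = 8

8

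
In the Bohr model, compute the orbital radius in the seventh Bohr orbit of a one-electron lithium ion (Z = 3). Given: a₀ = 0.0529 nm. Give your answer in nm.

0.864 nm

r_n = n²a₀/Z = 7² × 0.0529 / 3
    = 49 × 0.0529 / 3 = 0.864 nm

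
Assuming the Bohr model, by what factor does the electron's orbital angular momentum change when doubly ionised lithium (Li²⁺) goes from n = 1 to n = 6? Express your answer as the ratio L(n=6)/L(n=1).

L = nℏ depends only on n, so L ∝ n.
L(n=6)/L(n=1) = (6/1)^1 = 6

6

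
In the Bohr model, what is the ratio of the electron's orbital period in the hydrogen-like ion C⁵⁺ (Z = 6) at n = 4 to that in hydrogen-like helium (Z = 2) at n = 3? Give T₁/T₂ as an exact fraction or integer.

T ∝ Z^-2 · n^3
T₁/T₂ = (6/2)^-2 · (4/3)^3 = 64/243

64/243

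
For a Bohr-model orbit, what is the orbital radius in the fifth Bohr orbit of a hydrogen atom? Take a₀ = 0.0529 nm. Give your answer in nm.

1.32 nm

r_n = n²a₀/Z = 5² × 0.0529 / 1
    = 25 × 0.0529 / 1 = 1.32 nm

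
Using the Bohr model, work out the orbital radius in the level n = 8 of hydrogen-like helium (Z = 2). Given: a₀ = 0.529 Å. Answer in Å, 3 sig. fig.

r_n = n²a₀/Z = 8² × 0.529 / 2
    = 64 × 0.529 / 2 = 16.9 Å

16.9 Å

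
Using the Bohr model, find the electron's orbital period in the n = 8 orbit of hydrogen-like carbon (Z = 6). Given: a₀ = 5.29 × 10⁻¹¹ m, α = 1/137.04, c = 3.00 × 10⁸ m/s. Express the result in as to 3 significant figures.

r = n²a₀/Z = 8²·5.29 × 10⁻¹¹/6 = 5.64 × 10⁻¹⁰ m
v = Zαc/n = 6·0.00730·3.00 × 10⁸/8 = 1.64 × 10⁶ m/s
T = 2πr/v = 2.16 × 10⁻¹⁵ s = 2160 as

2160 as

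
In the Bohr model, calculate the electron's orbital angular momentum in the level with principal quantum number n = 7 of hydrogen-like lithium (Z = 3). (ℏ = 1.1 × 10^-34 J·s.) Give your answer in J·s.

L_n = nℏ = 7 × 1.1 × 10^-34 = 7.7 × 10^-34 J·s

7.7 × 10^-34 J·s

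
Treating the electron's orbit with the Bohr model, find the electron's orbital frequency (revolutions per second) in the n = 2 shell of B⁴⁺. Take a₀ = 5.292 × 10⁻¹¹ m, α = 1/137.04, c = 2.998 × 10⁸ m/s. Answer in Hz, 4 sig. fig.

r = n²a₀/Z = 4.234 × 10⁻¹¹ m, v = Zαc/n = 5.469 × 10⁶ m/s
f = v/(2πr) = 2.056 × 10¹⁶ Hz

2.056 × 10¹⁶ Hz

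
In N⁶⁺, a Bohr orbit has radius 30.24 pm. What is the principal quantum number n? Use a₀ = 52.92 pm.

2

r_n = n²a₀/Z ⇒ n² = rZ/a₀ = 30.24 × 7 / 52.92 ≈ 4.00
n = 2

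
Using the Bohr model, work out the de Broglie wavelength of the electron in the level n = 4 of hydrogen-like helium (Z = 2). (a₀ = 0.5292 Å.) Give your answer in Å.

The Bohr quantisation condition is nλ = 2πr_n.
r_n = n²a₀/Z = 4.234 Å
λ = 2πr_n/n = 2π·4.234/4 = 6.650 Å

6.650 Å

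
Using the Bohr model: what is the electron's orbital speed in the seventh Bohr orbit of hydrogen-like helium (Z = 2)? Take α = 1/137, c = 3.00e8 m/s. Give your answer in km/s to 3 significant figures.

v_n = Zαc/n = 2 × 0.00730 × 3.00e8 / 7
    = 626 km/s

626 km/s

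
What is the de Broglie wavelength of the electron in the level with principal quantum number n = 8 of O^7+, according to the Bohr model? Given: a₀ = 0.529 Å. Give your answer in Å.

The Bohr quantisation condition is nλ = 2πr_n.
r_n = n²a₀/Z = 4.23 Å
λ = 2πr_n/n = 2π·4.23/8 = 3.32 Å

3.32 Å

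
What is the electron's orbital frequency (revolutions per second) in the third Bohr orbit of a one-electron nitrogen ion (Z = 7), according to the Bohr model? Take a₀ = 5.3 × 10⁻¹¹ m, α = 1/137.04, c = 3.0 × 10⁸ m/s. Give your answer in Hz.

r = n²a₀/Z = 6.8 × 10⁻¹¹ m, v = Zαc/n = 5.1 × 10⁶ m/s
f = v/(2πr) = 1.2 × 10¹⁶ Hz

1.2 × 10¹⁶ Hz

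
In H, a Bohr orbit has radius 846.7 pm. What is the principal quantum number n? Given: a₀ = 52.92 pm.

r_n = n²a₀/Z ⇒ n² = rZ/a₀ = 846.7 × 1 / 52.92 ≈ 16.00
n = 4

4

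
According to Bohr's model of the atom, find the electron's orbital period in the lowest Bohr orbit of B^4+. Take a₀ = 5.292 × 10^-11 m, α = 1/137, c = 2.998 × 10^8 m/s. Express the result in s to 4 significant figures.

6.078 × 10^-18 s

r = n²a₀/Z = 1²·5.292 × 10^-11/5 = 1.058 × 10^-11 m
v = Zαc/n = 5·0.007299·2.998 × 10^8/1 = 1.094 × 10^7 m/s
T = 2πr/v = 6.078 × 10^-18 s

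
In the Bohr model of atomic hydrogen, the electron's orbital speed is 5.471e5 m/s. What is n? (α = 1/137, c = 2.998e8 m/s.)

v_n = Zαc/n ⇒ n = Zαc/v = 1 × 0.007299 × 2.998e8 / 5.471e5 ≈ 4.00
n = 4

4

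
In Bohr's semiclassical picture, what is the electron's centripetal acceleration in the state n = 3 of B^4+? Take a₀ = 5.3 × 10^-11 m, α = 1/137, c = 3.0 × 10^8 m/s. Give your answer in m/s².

1.4 × 10^23 m/s²

r = n²a₀/Z = 9.5 × 10^-11 m, v = Zαc/n = 3.6 × 10^6 m/s
a = v²/r = (3.6 × 10^6)² / 9.5 × 10^-11 = 1.4 × 10^23 m/s²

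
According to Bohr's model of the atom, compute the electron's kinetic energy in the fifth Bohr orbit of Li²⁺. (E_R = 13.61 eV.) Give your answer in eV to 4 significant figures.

4.900 eV

For a Coulomb orbit the virial theorem gives K = −E_n.
E_n = −E_R·Z²/n², so K = E_R·Z²/n² = 13.61 × 3²/5² = 4.900 eV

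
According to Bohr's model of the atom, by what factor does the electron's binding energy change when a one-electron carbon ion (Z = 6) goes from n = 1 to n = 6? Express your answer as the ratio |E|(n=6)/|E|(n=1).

1/36

|E| ∝ Z^2 · n^-2; with Z fixed, |E| ∝ n^-2.
|E|(n=6)/|E|(n=1) = (6/1)^-2 = 1/36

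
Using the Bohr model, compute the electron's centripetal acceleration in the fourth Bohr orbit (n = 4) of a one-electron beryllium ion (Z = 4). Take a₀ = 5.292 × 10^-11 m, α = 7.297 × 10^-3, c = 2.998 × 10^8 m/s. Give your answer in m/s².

2.261 × 10^22 m/s²

r = n²a₀/Z = 2.117 × 10^-10 m, v = Zαc/n = 2.188 × 10^6 m/s
a = v²/r = (2.188 × 10^6)² / 2.117 × 10^-10 = 2.261 × 10^22 m/s²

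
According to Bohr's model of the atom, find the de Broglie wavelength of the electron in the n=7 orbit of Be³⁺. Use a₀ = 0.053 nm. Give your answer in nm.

0.58 nm

The Bohr quantisation condition is nλ = 2πr_n.
r_n = n²a₀/Z = 0.65 nm
λ = 2πr_n/n = 2π·0.65/7 = 0.58 nm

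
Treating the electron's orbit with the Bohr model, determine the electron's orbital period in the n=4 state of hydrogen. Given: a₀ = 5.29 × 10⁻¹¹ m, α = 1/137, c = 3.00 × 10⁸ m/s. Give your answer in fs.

9.71 fs

r = n²a₀/Z = 4²·5.29 × 10⁻¹¹/1 = 8.46 × 10⁻¹⁰ m
v = Zαc/n = 1·0.00730·3.00 × 10⁸/4 = 5.47 × 10⁵ m/s
T = 2πr/v = 9.71 × 10⁻¹⁵ s = 9.71 fs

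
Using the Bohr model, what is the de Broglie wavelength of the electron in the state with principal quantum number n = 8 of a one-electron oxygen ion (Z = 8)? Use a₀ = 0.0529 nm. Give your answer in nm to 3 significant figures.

0.332 nm

The Bohr quantisation condition is nλ = 2πr_n.
r_n = n²a₀/Z = 0.423 nm
λ = 2πr_n/n = 2π·0.423/8 = 0.332 nm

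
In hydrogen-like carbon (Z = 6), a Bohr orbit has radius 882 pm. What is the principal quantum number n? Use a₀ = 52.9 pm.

10

r_n = n²a₀/Z ⇒ n² = rZ/a₀ = 882 × 6 / 52.9 ≈ 100.04
n = 10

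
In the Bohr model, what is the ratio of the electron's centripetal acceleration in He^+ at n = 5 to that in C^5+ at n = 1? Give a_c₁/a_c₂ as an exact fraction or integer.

1/16875

a_c ∝ Z^3 · n^-4
a_c₁/a_c₂ = (2/6)^3 · (5/1)^-4 = 1/16875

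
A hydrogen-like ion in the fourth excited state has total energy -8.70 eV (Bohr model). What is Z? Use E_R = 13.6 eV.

4

E_n = −E_R Z²/n² ⇒ Z² = −E_n n²/E_R = 8.70 × 5² / 13.6 ≈ 15.99
Z = 4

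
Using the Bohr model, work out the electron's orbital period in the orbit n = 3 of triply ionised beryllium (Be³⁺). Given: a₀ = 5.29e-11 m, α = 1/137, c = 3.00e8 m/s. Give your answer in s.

2.56e-16 s

r = n²a₀/Z = 3²·5.29e-11/4 = 1.19e-10 m
v = Zαc/n = 4·0.00730·3.00e8/3 = 2.92e6 m/s
T = 2πr/v = 2.56e-16 s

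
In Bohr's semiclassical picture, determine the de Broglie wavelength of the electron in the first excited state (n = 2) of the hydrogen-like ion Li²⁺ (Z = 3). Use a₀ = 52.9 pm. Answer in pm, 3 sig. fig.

The Bohr quantisation condition is nλ = 2πr_n.
r_n = n²a₀/Z = 70.5 pm
λ = 2πr_n/n = 2π·70.5/2 = 222 pm

222 pm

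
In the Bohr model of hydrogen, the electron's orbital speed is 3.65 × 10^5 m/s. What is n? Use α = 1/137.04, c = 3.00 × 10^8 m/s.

v_n = Zαc/n ⇒ n = Zαc/v = 1 × 0.00730 × 3.00 × 10^8 / 3.65 × 10^5 ≈ 6.00
n = 6

6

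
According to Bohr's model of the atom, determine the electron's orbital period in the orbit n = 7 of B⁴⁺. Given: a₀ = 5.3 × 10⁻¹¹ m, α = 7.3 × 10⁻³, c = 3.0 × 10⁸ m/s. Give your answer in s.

2.1 × 10⁻¹⁵ s

r = n²a₀/Z = 7²·5.3 × 10⁻¹¹/5 = 5.2 × 10⁻¹⁰ m
v = Zαc/n = 5·0.0073·3.0 × 10⁸/7 = 1.6 × 10⁶ m/s
T = 2πr/v = 2.1 × 10⁻¹⁵ s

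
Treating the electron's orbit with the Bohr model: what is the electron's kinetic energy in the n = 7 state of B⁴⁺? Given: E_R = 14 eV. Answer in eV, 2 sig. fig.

7.1 eV

For a Coulomb orbit the virial theorem gives K = −E_n.
E_n = −E_R·Z²/n², so K = E_R·Z²/n² = 14 × 5²/7² = 7.1 eV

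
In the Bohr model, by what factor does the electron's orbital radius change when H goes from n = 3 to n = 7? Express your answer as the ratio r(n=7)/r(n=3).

r ∝ Z^-1 · n^2; with Z fixed, r ∝ n^2.
r(n=7)/r(n=3) = (7/3)^2 = 49/9

49/9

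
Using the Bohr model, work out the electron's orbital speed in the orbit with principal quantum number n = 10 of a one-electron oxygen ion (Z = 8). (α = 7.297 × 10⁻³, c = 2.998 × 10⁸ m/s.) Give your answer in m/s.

1.750 × 10⁶ m/s

v_n = Zαc/n = 8 × 0.007297 × 2.998 × 10⁸ / 10
    = 1.750 × 10⁶ m/s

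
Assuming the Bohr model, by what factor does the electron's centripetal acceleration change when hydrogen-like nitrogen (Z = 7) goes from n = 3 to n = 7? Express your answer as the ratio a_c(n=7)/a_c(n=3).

a_c ∝ Z^3 · n^-4; with Z fixed, a_c ∝ n^-4.
a_c(n=7)/a_c(n=3) = (7/3)^-4 = 81/2401

81/2401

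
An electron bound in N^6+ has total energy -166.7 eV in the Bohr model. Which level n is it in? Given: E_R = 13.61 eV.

2

E_n = −E_R Z²/n² ⇒ n² = E_R Z²/(−E_n) = 13.61 × 7² / 166.7 ≈ 4.00
n = 2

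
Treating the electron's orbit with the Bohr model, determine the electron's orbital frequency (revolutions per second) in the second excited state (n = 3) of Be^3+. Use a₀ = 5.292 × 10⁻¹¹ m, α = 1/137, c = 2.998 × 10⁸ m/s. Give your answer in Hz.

3.900 × 10¹⁵ Hz

r = n²a₀/Z = 1.191 × 10⁻¹⁰ m, v = Zαc/n = 2.918 × 10⁶ m/s
f = v/(2πr) = 3.900 × 10¹⁵ Hz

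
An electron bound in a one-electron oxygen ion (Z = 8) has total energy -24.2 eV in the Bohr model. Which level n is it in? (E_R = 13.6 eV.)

6

E_n = −E_R Z²/n² ⇒ n² = E_R Z²/(−E_n) = 13.6 × 8² / 24.2 ≈ 35.97
n = 6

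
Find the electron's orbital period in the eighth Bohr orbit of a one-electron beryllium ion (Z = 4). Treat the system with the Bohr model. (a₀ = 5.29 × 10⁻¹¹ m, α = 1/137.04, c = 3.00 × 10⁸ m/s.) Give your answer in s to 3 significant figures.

r = n²a₀/Z = 8²·5.29 × 10⁻¹¹/4 = 8.46 × 10⁻¹⁰ m
v = Zαc/n = 4·0.00730·3.00 × 10⁸/8 = 1.09 × 10⁶ m/s
T = 2πr/v = 4.86 × 10⁻¹⁵ s

4.86 × 10⁻¹⁵ s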